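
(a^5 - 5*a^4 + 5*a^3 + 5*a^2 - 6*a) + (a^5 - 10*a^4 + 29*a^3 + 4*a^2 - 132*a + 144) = 2*a^5 - 15*a^4 + 34*a^3 + 9*a^2 - 138*a + 144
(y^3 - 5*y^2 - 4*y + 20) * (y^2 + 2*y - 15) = y^5 - 3*y^4 - 29*y^3 + 87*y^2 + 100*y - 300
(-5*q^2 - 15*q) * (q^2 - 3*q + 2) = -5*q^4 + 35*q^2 - 30*q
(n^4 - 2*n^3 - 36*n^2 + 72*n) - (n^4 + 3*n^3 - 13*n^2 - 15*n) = -5*n^3 - 23*n^2 + 87*n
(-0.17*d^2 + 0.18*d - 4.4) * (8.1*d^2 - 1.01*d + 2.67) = -1.377*d^4 + 1.6297*d^3 - 36.2757*d^2 + 4.9246*d - 11.748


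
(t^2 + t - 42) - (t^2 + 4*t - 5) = -3*t - 37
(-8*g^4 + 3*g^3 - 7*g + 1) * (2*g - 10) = -16*g^5 + 86*g^4 - 30*g^3 - 14*g^2 + 72*g - 10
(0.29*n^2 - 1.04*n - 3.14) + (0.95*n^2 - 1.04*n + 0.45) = 1.24*n^2 - 2.08*n - 2.69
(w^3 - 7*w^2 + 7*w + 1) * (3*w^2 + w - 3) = 3*w^5 - 20*w^4 + 11*w^3 + 31*w^2 - 20*w - 3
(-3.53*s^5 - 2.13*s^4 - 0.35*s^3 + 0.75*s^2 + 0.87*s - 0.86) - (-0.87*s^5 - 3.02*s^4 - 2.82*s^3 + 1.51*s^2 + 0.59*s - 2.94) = -2.66*s^5 + 0.89*s^4 + 2.47*s^3 - 0.76*s^2 + 0.28*s + 2.08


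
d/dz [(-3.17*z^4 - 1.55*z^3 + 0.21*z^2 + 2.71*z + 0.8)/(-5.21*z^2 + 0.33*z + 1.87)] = (33.0314*z^5 + 4.9372*z^4 - 24.7346*z^3 + 5.4929*z^2 + 9.1214*z + 4.8037)/(27.1441*z^4 - 3.4386*z^3 - 19.3765*z^2 + 1.2342*z + 3.4969)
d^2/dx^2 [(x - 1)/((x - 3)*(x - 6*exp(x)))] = 2*((x - 3)^2*(x - 1)*(6*exp(x) - 1)^2 + (x - 3)^2*(x - 6*exp(x))*(3*(x - 1)*exp(x) + 6*exp(x) - 1) - (x - 3)*(x - 1)*(x - 6*exp(x))*(6*exp(x) - 1) - (x - 3)*(x - 6*exp(x))^2 + (x - 1)*(x - 6*exp(x))^2)/((x - 3)^3*(x - 6*exp(x))^3)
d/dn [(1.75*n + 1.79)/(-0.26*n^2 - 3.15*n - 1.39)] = (0.455*n^2 + 0.930800000000001*n + 3.206)/(0.0676*n^4 + 1.638*n^3 + 10.6453*n^2 + 8.757*n + 1.9321)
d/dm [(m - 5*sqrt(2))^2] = 2*m - 10*sqrt(2)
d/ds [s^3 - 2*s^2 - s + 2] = 3*s^2 - 4*s - 1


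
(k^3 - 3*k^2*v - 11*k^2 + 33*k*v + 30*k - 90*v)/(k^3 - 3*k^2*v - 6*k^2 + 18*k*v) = (k - 5)/k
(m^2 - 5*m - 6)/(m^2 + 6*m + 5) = (m - 6)/(m + 5)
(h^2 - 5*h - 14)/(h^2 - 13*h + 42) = (h + 2)/(h - 6)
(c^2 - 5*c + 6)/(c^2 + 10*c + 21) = (c^2 - 5*c + 6)/(c^2 + 10*c + 21)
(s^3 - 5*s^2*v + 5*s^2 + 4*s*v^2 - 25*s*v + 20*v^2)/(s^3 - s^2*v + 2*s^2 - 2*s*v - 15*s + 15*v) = (s - 4*v)/(s - 3)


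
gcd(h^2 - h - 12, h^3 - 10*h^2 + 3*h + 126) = h + 3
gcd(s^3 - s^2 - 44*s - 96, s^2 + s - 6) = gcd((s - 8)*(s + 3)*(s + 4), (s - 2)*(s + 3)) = s + 3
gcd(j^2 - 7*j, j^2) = j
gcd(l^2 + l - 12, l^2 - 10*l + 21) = l - 3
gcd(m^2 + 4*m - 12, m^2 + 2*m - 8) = m - 2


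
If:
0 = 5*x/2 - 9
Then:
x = 18/5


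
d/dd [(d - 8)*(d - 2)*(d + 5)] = 3*d^2 - 10*d - 34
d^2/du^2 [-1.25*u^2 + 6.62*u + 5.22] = -2.50000000000000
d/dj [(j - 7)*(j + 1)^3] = 4*(j - 5)*(j + 1)^2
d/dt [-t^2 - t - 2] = -2*t - 1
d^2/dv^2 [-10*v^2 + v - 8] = -20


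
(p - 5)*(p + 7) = p^2 + 2*p - 35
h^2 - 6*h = h*(h - 6)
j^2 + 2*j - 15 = (j - 3)*(j + 5)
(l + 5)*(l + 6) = l^2 + 11*l + 30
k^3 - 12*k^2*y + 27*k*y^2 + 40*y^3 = (k - 8*y)*(k - 5*y)*(k + y)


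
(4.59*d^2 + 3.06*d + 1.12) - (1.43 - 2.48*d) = 4.59*d^2 + 5.54*d - 0.31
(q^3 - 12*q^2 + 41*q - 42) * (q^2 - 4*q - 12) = q^5 - 16*q^4 + 77*q^3 - 62*q^2 - 324*q + 504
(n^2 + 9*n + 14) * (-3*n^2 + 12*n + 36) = -3*n^4 - 15*n^3 + 102*n^2 + 492*n + 504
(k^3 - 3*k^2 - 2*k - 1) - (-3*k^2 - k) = k^3 - k - 1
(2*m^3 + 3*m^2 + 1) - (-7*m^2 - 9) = 2*m^3 + 10*m^2 + 10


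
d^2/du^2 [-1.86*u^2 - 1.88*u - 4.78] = -3.72000000000000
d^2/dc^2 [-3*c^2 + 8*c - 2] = -6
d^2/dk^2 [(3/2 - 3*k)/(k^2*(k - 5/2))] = 6*(-24*k^3 + 84*k^2 - 130*k + 75)/(k^4*(8*k^3 - 60*k^2 + 150*k - 125))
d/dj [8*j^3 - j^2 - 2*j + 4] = 24*j^2 - 2*j - 2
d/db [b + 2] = 1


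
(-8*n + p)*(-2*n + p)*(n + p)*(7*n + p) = 112*n^4 + 58*n^3*p - 57*n^2*p^2 - 2*n*p^3 + p^4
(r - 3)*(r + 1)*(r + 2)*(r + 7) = r^4 + 7*r^3 - 7*r^2 - 55*r - 42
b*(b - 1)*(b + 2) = b^3 + b^2 - 2*b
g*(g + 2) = g^2 + 2*g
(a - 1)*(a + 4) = a^2 + 3*a - 4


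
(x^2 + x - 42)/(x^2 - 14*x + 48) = (x + 7)/(x - 8)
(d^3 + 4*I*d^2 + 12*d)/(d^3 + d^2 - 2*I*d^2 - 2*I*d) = (d + 6*I)/(d + 1)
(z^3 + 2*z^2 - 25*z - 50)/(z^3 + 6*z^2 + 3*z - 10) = (z - 5)/(z - 1)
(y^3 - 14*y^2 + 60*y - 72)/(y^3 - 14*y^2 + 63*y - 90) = (y^2 - 8*y + 12)/(y^2 - 8*y + 15)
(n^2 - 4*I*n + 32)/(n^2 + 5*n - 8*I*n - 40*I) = (n + 4*I)/(n + 5)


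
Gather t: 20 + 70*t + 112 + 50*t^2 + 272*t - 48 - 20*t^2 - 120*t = 30*t^2 + 222*t + 84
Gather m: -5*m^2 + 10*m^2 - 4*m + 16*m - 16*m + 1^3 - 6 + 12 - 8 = 5*m^2 - 4*m - 1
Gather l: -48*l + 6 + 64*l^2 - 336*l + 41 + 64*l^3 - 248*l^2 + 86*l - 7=64*l^3 - 184*l^2 - 298*l + 40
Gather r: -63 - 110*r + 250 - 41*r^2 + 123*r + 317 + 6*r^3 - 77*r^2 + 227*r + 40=6*r^3 - 118*r^2 + 240*r + 544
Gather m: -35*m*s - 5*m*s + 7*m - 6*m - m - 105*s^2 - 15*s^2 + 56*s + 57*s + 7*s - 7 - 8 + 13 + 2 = -40*m*s - 120*s^2 + 120*s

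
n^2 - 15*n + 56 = (n - 8)*(n - 7)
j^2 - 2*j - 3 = (j - 3)*(j + 1)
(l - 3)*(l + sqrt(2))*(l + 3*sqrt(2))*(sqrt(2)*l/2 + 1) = sqrt(2)*l^4/2 - 3*sqrt(2)*l^3/2 + 5*l^3 - 15*l^2 + 7*sqrt(2)*l^2 - 21*sqrt(2)*l + 6*l - 18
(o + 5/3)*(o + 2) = o^2 + 11*o/3 + 10/3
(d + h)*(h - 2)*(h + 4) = d*h^2 + 2*d*h - 8*d + h^3 + 2*h^2 - 8*h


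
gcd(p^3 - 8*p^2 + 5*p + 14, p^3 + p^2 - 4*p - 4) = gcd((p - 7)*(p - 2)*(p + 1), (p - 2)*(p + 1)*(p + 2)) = p^2 - p - 2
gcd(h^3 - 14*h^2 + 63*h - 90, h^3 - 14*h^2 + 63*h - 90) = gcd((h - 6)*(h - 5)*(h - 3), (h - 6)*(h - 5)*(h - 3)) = h^3 - 14*h^2 + 63*h - 90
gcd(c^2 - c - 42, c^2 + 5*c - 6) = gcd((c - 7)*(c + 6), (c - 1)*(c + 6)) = c + 6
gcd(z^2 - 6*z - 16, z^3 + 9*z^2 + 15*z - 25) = 1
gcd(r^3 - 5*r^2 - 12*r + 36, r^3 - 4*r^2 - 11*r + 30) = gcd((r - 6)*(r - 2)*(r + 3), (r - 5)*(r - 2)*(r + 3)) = r^2 + r - 6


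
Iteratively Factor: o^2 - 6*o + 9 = (o - 3)*(o - 3)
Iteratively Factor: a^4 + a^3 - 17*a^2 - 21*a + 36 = (a + 3)*(a^3 - 2*a^2 - 11*a + 12) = (a - 1)*(a + 3)*(a^2 - a - 12) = (a - 1)*(a + 3)^2*(a - 4)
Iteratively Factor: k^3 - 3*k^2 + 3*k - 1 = (k - 1)*(k^2 - 2*k + 1) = (k - 1)^2*(k - 1)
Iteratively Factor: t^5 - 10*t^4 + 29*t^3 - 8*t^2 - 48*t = (t + 1)*(t^4 - 11*t^3 + 40*t^2 - 48*t) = t*(t + 1)*(t^3 - 11*t^2 + 40*t - 48) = t*(t - 4)*(t + 1)*(t^2 - 7*t + 12) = t*(t - 4)^2*(t + 1)*(t - 3)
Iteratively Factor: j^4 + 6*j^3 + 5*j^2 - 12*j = (j - 1)*(j^3 + 7*j^2 + 12*j) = j*(j - 1)*(j^2 + 7*j + 12) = j*(j - 1)*(j + 3)*(j + 4)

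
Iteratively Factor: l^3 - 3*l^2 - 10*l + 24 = (l - 2)*(l^2 - l - 12) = (l - 4)*(l - 2)*(l + 3)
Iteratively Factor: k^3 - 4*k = (k)*(k^2 - 4) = k*(k + 2)*(k - 2)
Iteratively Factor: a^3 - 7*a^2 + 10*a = (a - 2)*(a^2 - 5*a) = (a - 5)*(a - 2)*(a)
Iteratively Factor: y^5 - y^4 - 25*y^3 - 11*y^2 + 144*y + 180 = (y - 5)*(y^4 + 4*y^3 - 5*y^2 - 36*y - 36) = (y - 5)*(y - 3)*(y^3 + 7*y^2 + 16*y + 12) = (y - 5)*(y - 3)*(y + 2)*(y^2 + 5*y + 6) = (y - 5)*(y - 3)*(y + 2)*(y + 3)*(y + 2)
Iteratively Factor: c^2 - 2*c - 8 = (c + 2)*(c - 4)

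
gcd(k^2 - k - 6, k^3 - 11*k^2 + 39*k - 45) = k - 3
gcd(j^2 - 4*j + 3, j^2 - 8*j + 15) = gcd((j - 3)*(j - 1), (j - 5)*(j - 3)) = j - 3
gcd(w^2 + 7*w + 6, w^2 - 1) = w + 1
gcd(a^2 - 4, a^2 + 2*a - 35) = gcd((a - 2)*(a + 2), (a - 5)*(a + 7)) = 1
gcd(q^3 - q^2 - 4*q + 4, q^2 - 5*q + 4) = q - 1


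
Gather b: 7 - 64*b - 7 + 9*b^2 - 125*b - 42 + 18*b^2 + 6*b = 27*b^2 - 183*b - 42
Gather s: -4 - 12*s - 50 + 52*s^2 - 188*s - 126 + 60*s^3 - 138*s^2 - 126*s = 60*s^3 - 86*s^2 - 326*s - 180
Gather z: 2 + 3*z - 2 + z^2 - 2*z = z^2 + z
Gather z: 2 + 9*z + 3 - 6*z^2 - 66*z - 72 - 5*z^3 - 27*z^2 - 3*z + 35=-5*z^3 - 33*z^2 - 60*z - 32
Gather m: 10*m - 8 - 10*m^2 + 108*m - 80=-10*m^2 + 118*m - 88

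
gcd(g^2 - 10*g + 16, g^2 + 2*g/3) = 1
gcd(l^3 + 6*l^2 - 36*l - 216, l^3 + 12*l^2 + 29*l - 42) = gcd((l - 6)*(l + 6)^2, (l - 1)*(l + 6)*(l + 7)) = l + 6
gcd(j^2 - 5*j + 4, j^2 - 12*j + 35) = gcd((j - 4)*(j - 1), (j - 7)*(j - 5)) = 1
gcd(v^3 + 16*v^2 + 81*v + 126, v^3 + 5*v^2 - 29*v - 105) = v^2 + 10*v + 21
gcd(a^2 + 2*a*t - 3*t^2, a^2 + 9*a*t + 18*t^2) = a + 3*t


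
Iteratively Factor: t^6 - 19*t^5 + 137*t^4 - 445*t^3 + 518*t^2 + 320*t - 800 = (t + 1)*(t^5 - 20*t^4 + 157*t^3 - 602*t^2 + 1120*t - 800) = (t - 4)*(t + 1)*(t^4 - 16*t^3 + 93*t^2 - 230*t + 200) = (t - 4)*(t - 2)*(t + 1)*(t^3 - 14*t^2 + 65*t - 100) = (t - 5)*(t - 4)*(t - 2)*(t + 1)*(t^2 - 9*t + 20) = (t - 5)*(t - 4)^2*(t - 2)*(t + 1)*(t - 5)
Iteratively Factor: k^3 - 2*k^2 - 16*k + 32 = (k - 2)*(k^2 - 16) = (k - 4)*(k - 2)*(k + 4)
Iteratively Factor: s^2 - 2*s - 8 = (s - 4)*(s + 2)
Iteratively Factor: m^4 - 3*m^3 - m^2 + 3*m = (m)*(m^3 - 3*m^2 - m + 3) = m*(m - 3)*(m^2 - 1) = m*(m - 3)*(m - 1)*(m + 1)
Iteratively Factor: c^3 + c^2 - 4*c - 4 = (c - 2)*(c^2 + 3*c + 2) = (c - 2)*(c + 2)*(c + 1)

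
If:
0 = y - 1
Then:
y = 1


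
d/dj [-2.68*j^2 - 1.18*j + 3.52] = -5.36*j - 1.18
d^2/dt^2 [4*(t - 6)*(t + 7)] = 8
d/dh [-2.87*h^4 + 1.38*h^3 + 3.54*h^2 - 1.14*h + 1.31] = -11.48*h^3 + 4.14*h^2 + 7.08*h - 1.14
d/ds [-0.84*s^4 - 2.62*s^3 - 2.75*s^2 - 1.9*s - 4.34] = -3.36*s^3 - 7.86*s^2 - 5.5*s - 1.9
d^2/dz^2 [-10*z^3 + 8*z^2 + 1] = 16 - 60*z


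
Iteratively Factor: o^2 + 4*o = (o + 4)*(o)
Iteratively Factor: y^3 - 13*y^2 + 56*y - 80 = (y - 4)*(y^2 - 9*y + 20) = (y - 5)*(y - 4)*(y - 4)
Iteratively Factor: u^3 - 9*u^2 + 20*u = (u - 5)*(u^2 - 4*u) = (u - 5)*(u - 4)*(u)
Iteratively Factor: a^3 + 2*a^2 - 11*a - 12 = (a - 3)*(a^2 + 5*a + 4) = (a - 3)*(a + 4)*(a + 1)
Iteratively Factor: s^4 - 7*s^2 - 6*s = (s + 1)*(s^3 - s^2 - 6*s) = (s + 1)*(s + 2)*(s^2 - 3*s) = (s - 3)*(s + 1)*(s + 2)*(s)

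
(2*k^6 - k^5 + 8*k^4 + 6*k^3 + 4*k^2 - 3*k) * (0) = 0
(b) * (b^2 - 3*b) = b^3 - 3*b^2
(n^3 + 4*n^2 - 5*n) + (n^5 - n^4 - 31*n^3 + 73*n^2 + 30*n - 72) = n^5 - n^4 - 30*n^3 + 77*n^2 + 25*n - 72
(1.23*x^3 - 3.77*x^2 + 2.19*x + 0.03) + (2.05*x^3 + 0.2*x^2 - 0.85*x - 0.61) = 3.28*x^3 - 3.57*x^2 + 1.34*x - 0.58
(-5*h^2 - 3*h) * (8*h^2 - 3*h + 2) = -40*h^4 - 9*h^3 - h^2 - 6*h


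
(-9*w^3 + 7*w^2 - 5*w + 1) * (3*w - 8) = -27*w^4 + 93*w^3 - 71*w^2 + 43*w - 8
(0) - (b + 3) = -b - 3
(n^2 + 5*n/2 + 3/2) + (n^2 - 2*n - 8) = 2*n^2 + n/2 - 13/2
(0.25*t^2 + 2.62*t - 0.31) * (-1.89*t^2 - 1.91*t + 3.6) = -0.4725*t^4 - 5.4293*t^3 - 3.5183*t^2 + 10.0241*t - 1.116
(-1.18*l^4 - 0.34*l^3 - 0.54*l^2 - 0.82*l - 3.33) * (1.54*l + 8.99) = -1.8172*l^5 - 11.1318*l^4 - 3.8882*l^3 - 6.1174*l^2 - 12.5*l - 29.9367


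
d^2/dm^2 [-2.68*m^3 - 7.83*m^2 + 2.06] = -16.08*m - 15.66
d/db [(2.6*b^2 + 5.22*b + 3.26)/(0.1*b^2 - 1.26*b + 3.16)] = (-3.798*b^2 + 15.78*b + 20.6028)/(0.01*b^4 - 0.252*b^3 + 2.2196*b^2 - 7.9632*b + 9.9856)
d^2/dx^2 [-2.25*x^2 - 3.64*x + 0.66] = -4.50000000000000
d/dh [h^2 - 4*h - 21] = 2*h - 4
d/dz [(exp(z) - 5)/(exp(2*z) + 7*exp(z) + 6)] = (-(exp(z) - 5)*(2*exp(z) + 7) + exp(2*z) + 7*exp(z) + 6)*exp(z)/(exp(2*z) + 7*exp(z) + 6)^2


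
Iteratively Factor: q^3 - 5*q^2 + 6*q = (q - 3)*(q^2 - 2*q) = q*(q - 3)*(q - 2)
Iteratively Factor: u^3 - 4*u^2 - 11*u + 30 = (u - 2)*(u^2 - 2*u - 15) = (u - 2)*(u + 3)*(u - 5)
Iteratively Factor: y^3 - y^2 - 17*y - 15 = (y - 5)*(y^2 + 4*y + 3) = (y - 5)*(y + 1)*(y + 3)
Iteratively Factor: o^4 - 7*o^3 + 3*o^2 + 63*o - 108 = (o + 3)*(o^3 - 10*o^2 + 33*o - 36) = (o - 4)*(o + 3)*(o^2 - 6*o + 9) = (o - 4)*(o - 3)*(o + 3)*(o - 3)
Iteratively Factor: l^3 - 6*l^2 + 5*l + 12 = (l - 3)*(l^2 - 3*l - 4) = (l - 3)*(l + 1)*(l - 4)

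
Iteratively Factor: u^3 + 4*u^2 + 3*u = (u)*(u^2 + 4*u + 3) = u*(u + 1)*(u + 3)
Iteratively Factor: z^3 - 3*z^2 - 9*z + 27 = (z - 3)*(z^2 - 9) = (z - 3)*(z + 3)*(z - 3)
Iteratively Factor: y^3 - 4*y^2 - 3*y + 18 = (y - 3)*(y^2 - y - 6) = (y - 3)*(y + 2)*(y - 3)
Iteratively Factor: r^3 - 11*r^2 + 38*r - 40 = (r - 4)*(r^2 - 7*r + 10) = (r - 5)*(r - 4)*(r - 2)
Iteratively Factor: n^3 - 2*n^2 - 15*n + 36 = (n - 3)*(n^2 + n - 12) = (n - 3)^2*(n + 4)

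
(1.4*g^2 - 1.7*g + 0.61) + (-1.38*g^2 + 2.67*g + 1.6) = 0.02*g^2 + 0.97*g + 2.21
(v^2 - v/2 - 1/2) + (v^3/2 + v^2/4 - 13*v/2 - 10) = v^3/2 + 5*v^2/4 - 7*v - 21/2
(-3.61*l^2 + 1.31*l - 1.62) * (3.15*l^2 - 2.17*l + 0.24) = -11.3715*l^4 + 11.9602*l^3 - 8.8121*l^2 + 3.8298*l - 0.3888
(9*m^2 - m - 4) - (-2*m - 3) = 9*m^2 + m - 1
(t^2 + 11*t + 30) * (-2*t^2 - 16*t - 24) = -2*t^4 - 38*t^3 - 260*t^2 - 744*t - 720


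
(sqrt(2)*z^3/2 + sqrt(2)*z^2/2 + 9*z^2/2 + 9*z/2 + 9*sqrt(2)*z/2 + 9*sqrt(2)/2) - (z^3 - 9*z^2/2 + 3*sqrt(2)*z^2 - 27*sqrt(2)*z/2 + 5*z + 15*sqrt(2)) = -z^3 + sqrt(2)*z^3/2 - 5*sqrt(2)*z^2/2 + 9*z^2 - z/2 + 18*sqrt(2)*z - 21*sqrt(2)/2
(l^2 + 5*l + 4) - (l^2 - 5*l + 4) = 10*l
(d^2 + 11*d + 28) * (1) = d^2 + 11*d + 28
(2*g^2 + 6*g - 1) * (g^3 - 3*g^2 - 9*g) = 2*g^5 - 37*g^3 - 51*g^2 + 9*g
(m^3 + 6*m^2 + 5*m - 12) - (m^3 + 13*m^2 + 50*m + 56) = -7*m^2 - 45*m - 68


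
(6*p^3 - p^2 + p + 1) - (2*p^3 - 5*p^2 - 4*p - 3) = 4*p^3 + 4*p^2 + 5*p + 4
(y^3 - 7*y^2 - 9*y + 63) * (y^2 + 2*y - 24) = y^5 - 5*y^4 - 47*y^3 + 213*y^2 + 342*y - 1512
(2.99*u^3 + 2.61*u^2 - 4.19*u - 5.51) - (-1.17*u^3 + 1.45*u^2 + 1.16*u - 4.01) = 4.16*u^3 + 1.16*u^2 - 5.35*u - 1.5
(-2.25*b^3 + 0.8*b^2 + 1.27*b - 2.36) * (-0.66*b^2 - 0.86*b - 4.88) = 1.485*b^5 + 1.407*b^4 + 9.4538*b^3 - 3.4386*b^2 - 4.168*b + 11.5168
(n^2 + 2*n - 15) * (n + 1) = n^3 + 3*n^2 - 13*n - 15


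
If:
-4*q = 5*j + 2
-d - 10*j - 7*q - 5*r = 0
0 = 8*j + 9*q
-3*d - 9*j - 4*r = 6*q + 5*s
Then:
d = 58/143 - 25*s/11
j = -18/13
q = 16/13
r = 5*s/11 + 138/143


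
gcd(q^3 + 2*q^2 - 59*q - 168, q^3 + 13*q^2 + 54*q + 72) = q + 3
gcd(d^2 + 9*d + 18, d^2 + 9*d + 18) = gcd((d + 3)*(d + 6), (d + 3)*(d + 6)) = d^2 + 9*d + 18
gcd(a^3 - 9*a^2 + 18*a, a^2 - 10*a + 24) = a - 6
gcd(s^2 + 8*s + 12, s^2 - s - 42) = s + 6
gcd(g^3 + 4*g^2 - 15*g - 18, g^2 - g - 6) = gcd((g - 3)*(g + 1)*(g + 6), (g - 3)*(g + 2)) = g - 3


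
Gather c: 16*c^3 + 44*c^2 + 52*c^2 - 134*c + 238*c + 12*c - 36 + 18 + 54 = 16*c^3 + 96*c^2 + 116*c + 36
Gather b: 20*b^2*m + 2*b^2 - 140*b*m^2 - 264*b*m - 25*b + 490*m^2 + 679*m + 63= b^2*(20*m + 2) + b*(-140*m^2 - 264*m - 25) + 490*m^2 + 679*m + 63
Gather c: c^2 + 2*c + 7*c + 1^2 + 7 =c^2 + 9*c + 8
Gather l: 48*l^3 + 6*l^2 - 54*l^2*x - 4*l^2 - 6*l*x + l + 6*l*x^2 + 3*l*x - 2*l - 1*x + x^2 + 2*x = 48*l^3 + l^2*(2 - 54*x) + l*(6*x^2 - 3*x - 1) + x^2 + x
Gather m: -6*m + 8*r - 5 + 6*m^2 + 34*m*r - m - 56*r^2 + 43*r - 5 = 6*m^2 + m*(34*r - 7) - 56*r^2 + 51*r - 10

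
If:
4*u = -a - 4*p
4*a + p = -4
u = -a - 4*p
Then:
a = -16/15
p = 4/15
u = 0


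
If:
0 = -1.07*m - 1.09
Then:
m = -1.02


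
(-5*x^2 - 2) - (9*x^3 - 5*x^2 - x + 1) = -9*x^3 + x - 3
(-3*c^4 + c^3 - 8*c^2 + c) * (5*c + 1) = -15*c^5 + 2*c^4 - 39*c^3 - 3*c^2 + c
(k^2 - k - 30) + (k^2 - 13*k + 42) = 2*k^2 - 14*k + 12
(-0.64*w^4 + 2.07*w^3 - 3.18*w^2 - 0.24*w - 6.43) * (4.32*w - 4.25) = -2.7648*w^5 + 11.6624*w^4 - 22.5351*w^3 + 12.4782*w^2 - 26.7576*w + 27.3275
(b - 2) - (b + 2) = -4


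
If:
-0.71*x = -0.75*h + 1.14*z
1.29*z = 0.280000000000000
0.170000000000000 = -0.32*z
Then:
No Solution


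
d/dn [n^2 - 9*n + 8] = 2*n - 9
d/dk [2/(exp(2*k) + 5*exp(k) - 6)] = (-4*exp(k) - 10)*exp(k)/(exp(2*k) + 5*exp(k) - 6)^2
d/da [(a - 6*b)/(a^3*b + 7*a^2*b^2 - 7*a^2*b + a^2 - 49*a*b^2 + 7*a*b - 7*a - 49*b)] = (a^3*b + 7*a^2*b^2 - 7*a^2*b + a^2 - 49*a*b^2 + 7*a*b - 7*a - 49*b - (a - 6*b)*(3*a^2*b + 14*a*b^2 - 14*a*b + 2*a - 49*b^2 + 7*b - 7))/(a^3*b + 7*a^2*b^2 - 7*a^2*b + a^2 - 49*a*b^2 + 7*a*b - 7*a - 49*b)^2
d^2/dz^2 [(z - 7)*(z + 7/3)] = 2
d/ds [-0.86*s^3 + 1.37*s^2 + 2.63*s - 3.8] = -2.58*s^2 + 2.74*s + 2.63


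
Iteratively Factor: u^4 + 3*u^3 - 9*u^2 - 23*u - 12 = (u + 1)*(u^3 + 2*u^2 - 11*u - 12) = (u + 1)*(u + 4)*(u^2 - 2*u - 3) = (u - 3)*(u + 1)*(u + 4)*(u + 1)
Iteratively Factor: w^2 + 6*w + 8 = (w + 2)*(w + 4)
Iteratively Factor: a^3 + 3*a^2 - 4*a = (a + 4)*(a^2 - a) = a*(a + 4)*(a - 1)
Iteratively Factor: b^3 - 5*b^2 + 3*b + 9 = (b + 1)*(b^2 - 6*b + 9) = (b - 3)*(b + 1)*(b - 3)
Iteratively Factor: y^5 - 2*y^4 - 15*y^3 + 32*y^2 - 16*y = (y - 1)*(y^4 - y^3 - 16*y^2 + 16*y) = (y - 1)*(y + 4)*(y^3 - 5*y^2 + 4*y) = (y - 4)*(y - 1)*(y + 4)*(y^2 - y) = y*(y - 4)*(y - 1)*(y + 4)*(y - 1)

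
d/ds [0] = 0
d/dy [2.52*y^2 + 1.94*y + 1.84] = 5.04*y + 1.94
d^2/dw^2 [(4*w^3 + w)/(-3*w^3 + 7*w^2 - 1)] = 2*w*(-84*w^5 - 27*w^4 + 135*w^3 - 77*w^2 + 18*w - 33)/(27*w^9 - 189*w^8 + 441*w^7 - 316*w^6 - 126*w^5 + 147*w^4 + 9*w^3 - 21*w^2 + 1)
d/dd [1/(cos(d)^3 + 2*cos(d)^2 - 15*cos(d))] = (3*sin(d) - 15*sin(d)/cos(d)^2 + 4*tan(d))/((cos(d) - 3)^2*(cos(d) + 5)^2)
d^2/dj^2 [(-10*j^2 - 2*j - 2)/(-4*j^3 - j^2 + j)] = 4*(80*j^6 + 48*j^5 + 168*j^4 + 42*j^3 - 9*j^2 - 3*j + 1)/(j^3*(64*j^6 + 48*j^5 - 36*j^4 - 23*j^3 + 9*j^2 + 3*j - 1))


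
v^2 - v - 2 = (v - 2)*(v + 1)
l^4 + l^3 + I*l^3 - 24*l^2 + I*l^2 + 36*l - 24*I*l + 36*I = (l - 3)*(l - 2)*(l + 6)*(l + I)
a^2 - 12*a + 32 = (a - 8)*(a - 4)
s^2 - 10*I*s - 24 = (s - 6*I)*(s - 4*I)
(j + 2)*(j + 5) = j^2 + 7*j + 10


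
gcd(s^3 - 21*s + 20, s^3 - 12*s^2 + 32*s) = s - 4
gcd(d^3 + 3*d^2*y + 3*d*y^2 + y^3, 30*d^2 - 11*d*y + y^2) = 1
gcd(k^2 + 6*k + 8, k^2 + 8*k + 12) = k + 2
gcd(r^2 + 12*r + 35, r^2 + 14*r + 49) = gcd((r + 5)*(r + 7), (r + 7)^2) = r + 7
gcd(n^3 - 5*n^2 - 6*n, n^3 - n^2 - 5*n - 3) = n + 1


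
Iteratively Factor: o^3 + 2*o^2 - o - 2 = (o + 1)*(o^2 + o - 2) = (o + 1)*(o + 2)*(o - 1)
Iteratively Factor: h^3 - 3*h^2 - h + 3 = (h + 1)*(h^2 - 4*h + 3) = (h - 3)*(h + 1)*(h - 1)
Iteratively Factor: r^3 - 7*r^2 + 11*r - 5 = (r - 5)*(r^2 - 2*r + 1) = (r - 5)*(r - 1)*(r - 1)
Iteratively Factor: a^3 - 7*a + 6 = (a - 1)*(a^2 + a - 6) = (a - 2)*(a - 1)*(a + 3)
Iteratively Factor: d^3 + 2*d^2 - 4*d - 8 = (d + 2)*(d^2 - 4) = (d + 2)^2*(d - 2)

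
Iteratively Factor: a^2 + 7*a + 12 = (a + 3)*(a + 4)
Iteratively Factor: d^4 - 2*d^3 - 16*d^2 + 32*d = (d + 4)*(d^3 - 6*d^2 + 8*d) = (d - 2)*(d + 4)*(d^2 - 4*d) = (d - 4)*(d - 2)*(d + 4)*(d)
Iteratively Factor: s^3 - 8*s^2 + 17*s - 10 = (s - 2)*(s^2 - 6*s + 5) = (s - 5)*(s - 2)*(s - 1)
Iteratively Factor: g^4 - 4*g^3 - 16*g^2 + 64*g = (g + 4)*(g^3 - 8*g^2 + 16*g) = g*(g + 4)*(g^2 - 8*g + 16) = g*(g - 4)*(g + 4)*(g - 4)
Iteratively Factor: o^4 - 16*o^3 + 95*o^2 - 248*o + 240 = (o - 4)*(o^3 - 12*o^2 + 47*o - 60) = (o - 5)*(o - 4)*(o^2 - 7*o + 12) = (o - 5)*(o - 4)*(o - 3)*(o - 4)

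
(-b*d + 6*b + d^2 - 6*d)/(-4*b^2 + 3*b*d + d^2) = (d - 6)/(4*b + d)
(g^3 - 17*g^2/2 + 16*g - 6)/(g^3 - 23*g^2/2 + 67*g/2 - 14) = (g^2 - 8*g + 12)/(g^2 - 11*g + 28)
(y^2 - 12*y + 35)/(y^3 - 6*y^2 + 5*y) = (y - 7)/(y*(y - 1))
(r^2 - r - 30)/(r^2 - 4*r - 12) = (r + 5)/(r + 2)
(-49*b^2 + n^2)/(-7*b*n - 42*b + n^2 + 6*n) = (7*b + n)/(n + 6)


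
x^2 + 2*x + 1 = (x + 1)^2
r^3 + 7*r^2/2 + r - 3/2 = (r - 1/2)*(r + 1)*(r + 3)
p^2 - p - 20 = (p - 5)*(p + 4)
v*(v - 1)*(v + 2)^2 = v^4 + 3*v^3 - 4*v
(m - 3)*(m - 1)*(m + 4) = m^3 - 13*m + 12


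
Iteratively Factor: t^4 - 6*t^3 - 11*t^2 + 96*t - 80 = (t - 1)*(t^3 - 5*t^2 - 16*t + 80) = (t - 5)*(t - 1)*(t^2 - 16) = (t - 5)*(t - 4)*(t - 1)*(t + 4)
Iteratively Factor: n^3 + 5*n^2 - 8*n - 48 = (n - 3)*(n^2 + 8*n + 16) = (n - 3)*(n + 4)*(n + 4)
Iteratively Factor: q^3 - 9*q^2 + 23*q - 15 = (q - 5)*(q^2 - 4*q + 3) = (q - 5)*(q - 1)*(q - 3)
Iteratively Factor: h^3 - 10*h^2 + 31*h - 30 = (h - 5)*(h^2 - 5*h + 6) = (h - 5)*(h - 2)*(h - 3)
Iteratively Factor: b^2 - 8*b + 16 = (b - 4)*(b - 4)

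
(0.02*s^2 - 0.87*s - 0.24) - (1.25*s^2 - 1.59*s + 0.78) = -1.23*s^2 + 0.72*s - 1.02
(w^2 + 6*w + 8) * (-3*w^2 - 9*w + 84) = -3*w^4 - 27*w^3 + 6*w^2 + 432*w + 672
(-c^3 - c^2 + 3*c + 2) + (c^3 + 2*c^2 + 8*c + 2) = c^2 + 11*c + 4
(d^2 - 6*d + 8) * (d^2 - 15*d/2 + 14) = d^4 - 27*d^3/2 + 67*d^2 - 144*d + 112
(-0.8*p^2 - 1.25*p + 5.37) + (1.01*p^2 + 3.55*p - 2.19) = 0.21*p^2 + 2.3*p + 3.18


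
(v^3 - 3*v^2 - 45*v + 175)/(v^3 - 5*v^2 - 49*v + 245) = (v - 5)/(v - 7)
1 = 1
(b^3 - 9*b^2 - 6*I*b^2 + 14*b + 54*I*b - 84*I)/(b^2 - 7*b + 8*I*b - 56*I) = (b^2 + b*(-2 - 6*I) + 12*I)/(b + 8*I)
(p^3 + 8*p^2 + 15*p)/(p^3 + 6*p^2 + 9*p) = (p + 5)/(p + 3)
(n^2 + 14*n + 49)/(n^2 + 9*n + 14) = (n + 7)/(n + 2)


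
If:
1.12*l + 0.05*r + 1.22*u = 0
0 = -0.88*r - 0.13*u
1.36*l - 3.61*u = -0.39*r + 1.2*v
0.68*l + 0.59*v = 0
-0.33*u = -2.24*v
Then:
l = 0.00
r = 0.00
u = 0.00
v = 0.00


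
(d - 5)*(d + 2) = d^2 - 3*d - 10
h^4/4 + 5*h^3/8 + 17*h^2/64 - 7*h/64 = h*(h/4 + 1/4)*(h - 1/4)*(h + 7/4)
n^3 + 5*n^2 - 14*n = n*(n - 2)*(n + 7)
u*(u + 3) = u^2 + 3*u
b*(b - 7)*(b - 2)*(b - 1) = b^4 - 10*b^3 + 23*b^2 - 14*b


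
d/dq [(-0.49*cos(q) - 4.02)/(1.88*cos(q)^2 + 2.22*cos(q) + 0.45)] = (0.9212*sin(q)^2 - 15.1152*cos(q) - 9.6251)*sin(q)/(1.88*cos(q)^2 + 2.22*cos(q) + 0.45)^2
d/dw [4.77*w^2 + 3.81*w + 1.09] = 9.54*w + 3.81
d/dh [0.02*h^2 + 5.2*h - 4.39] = 0.04*h + 5.2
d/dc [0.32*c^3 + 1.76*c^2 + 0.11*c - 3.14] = 0.96*c^2 + 3.52*c + 0.11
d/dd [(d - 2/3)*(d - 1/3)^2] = (3*d - 1)*(9*d - 5)/9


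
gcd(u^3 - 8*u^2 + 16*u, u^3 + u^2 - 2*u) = u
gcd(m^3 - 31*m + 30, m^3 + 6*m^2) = m + 6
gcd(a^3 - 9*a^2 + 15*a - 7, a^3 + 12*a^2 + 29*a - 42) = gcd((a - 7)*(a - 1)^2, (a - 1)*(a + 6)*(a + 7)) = a - 1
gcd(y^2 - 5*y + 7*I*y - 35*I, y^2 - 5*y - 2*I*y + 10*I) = y - 5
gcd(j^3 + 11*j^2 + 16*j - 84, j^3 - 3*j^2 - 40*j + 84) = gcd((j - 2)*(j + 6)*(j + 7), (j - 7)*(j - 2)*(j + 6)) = j^2 + 4*j - 12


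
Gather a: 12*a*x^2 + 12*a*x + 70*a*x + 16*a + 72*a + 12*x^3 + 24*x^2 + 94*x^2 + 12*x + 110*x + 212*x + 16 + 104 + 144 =a*(12*x^2 + 82*x + 88) + 12*x^3 + 118*x^2 + 334*x + 264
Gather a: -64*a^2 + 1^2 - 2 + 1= -64*a^2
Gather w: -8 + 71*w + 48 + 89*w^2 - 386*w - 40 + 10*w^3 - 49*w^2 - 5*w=10*w^3 + 40*w^2 - 320*w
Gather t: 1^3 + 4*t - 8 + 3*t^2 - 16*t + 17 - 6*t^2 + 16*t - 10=-3*t^2 + 4*t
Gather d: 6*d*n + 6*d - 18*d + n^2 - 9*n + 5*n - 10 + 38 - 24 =d*(6*n - 12) + n^2 - 4*n + 4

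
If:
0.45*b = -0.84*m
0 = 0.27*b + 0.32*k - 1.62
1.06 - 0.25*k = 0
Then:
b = 0.97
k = 4.24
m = -0.52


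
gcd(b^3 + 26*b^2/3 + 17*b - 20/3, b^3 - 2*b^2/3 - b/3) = 1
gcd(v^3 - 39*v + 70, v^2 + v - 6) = v - 2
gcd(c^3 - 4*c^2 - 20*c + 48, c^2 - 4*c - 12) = c - 6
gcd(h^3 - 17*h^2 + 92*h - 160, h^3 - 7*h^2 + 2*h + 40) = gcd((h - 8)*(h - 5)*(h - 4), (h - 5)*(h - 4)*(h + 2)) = h^2 - 9*h + 20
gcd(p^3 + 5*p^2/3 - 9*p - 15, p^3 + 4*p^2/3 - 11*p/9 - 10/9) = p + 5/3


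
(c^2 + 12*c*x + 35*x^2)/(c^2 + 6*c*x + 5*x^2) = (c + 7*x)/(c + x)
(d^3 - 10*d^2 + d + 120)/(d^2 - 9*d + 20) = (d^2 - 5*d - 24)/(d - 4)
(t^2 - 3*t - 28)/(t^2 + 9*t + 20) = (t - 7)/(t + 5)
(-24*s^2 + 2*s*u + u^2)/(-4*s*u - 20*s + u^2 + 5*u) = (6*s + u)/(u + 5)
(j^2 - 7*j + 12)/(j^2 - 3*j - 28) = (-j^2 + 7*j - 12)/(-j^2 + 3*j + 28)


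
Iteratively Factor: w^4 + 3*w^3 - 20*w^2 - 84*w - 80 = (w - 5)*(w^3 + 8*w^2 + 20*w + 16) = (w - 5)*(w + 4)*(w^2 + 4*w + 4) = (w - 5)*(w + 2)*(w + 4)*(w + 2)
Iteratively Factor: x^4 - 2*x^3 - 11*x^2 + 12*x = (x - 4)*(x^3 + 2*x^2 - 3*x) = (x - 4)*(x + 3)*(x^2 - x) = x*(x - 4)*(x + 3)*(x - 1)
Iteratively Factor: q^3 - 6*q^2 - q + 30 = (q - 5)*(q^2 - q - 6) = (q - 5)*(q - 3)*(q + 2)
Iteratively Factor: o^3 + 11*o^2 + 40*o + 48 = (o + 4)*(o^2 + 7*o + 12) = (o + 3)*(o + 4)*(o + 4)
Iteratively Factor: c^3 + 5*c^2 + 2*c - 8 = (c + 2)*(c^2 + 3*c - 4) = (c - 1)*(c + 2)*(c + 4)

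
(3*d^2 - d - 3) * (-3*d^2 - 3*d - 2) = -9*d^4 - 6*d^3 + 6*d^2 + 11*d + 6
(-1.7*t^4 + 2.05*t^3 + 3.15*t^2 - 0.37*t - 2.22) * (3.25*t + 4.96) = -5.525*t^5 - 1.7695*t^4 + 20.4055*t^3 + 14.4215*t^2 - 9.0502*t - 11.0112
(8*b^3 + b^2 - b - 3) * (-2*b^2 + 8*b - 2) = -16*b^5 + 62*b^4 - 6*b^3 - 4*b^2 - 22*b + 6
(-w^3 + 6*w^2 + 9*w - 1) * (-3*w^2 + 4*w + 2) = 3*w^5 - 22*w^4 - 5*w^3 + 51*w^2 + 14*w - 2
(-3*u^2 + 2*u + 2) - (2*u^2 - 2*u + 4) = -5*u^2 + 4*u - 2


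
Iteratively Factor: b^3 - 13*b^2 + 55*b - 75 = (b - 5)*(b^2 - 8*b + 15) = (b - 5)*(b - 3)*(b - 5)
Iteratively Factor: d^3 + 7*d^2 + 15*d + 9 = (d + 3)*(d^2 + 4*d + 3) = (d + 3)^2*(d + 1)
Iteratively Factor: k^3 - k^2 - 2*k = (k)*(k^2 - k - 2) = k*(k + 1)*(k - 2)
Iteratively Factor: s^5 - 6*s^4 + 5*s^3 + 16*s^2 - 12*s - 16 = (s + 1)*(s^4 - 7*s^3 + 12*s^2 + 4*s - 16) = (s - 4)*(s + 1)*(s^3 - 3*s^2 + 4) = (s - 4)*(s - 2)*(s + 1)*(s^2 - s - 2) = (s - 4)*(s - 2)^2*(s + 1)*(s + 1)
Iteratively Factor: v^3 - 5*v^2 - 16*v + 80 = (v + 4)*(v^2 - 9*v + 20) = (v - 4)*(v + 4)*(v - 5)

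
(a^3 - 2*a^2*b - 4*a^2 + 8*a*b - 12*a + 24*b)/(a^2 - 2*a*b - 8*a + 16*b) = (a^2 - 4*a - 12)/(a - 8)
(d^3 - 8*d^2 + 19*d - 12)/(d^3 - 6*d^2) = (d^3 - 8*d^2 + 19*d - 12)/(d^2*(d - 6))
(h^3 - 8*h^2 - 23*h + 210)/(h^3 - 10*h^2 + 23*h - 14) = (h^2 - h - 30)/(h^2 - 3*h + 2)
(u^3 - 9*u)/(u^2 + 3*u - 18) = u*(u + 3)/(u + 6)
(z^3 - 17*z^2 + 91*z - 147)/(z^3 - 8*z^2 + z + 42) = (z - 7)/(z + 2)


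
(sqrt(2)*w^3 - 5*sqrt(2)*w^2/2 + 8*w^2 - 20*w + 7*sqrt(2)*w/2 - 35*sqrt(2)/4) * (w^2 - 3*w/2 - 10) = sqrt(2)*w^5 - 4*sqrt(2)*w^4 + 8*w^4 - 32*w^3 - 11*sqrt(2)*w^3/4 - 50*w^2 + 11*sqrt(2)*w^2 - 175*sqrt(2)*w/8 + 200*w + 175*sqrt(2)/2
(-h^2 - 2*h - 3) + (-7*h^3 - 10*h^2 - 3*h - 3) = -7*h^3 - 11*h^2 - 5*h - 6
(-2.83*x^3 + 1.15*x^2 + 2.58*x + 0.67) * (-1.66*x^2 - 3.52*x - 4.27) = 4.6978*x^5 + 8.0526*x^4 + 3.7533*x^3 - 15.1043*x^2 - 13.375*x - 2.8609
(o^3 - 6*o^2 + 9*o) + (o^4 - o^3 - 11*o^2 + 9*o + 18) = o^4 - 17*o^2 + 18*o + 18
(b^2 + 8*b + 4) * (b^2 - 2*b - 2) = b^4 + 6*b^3 - 14*b^2 - 24*b - 8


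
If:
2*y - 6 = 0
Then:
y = 3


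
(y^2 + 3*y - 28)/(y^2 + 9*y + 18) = (y^2 + 3*y - 28)/(y^2 + 9*y + 18)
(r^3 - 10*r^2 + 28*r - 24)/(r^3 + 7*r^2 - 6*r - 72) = (r^3 - 10*r^2 + 28*r - 24)/(r^3 + 7*r^2 - 6*r - 72)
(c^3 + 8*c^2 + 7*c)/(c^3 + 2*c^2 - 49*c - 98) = c*(c + 1)/(c^2 - 5*c - 14)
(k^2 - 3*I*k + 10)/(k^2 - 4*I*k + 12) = (k - 5*I)/(k - 6*I)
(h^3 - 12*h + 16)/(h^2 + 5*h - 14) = (h^2 + 2*h - 8)/(h + 7)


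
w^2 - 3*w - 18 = (w - 6)*(w + 3)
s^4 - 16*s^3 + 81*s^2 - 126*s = s*(s - 7)*(s - 6)*(s - 3)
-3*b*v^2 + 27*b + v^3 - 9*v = (-3*b + v)*(v - 3)*(v + 3)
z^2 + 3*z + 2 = (z + 1)*(z + 2)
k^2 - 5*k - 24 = (k - 8)*(k + 3)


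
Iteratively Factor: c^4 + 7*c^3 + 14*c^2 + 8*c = (c)*(c^3 + 7*c^2 + 14*c + 8) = c*(c + 1)*(c^2 + 6*c + 8) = c*(c + 1)*(c + 2)*(c + 4)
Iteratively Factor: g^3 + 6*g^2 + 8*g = (g)*(g^2 + 6*g + 8) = g*(g + 4)*(g + 2)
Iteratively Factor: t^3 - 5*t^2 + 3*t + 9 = (t + 1)*(t^2 - 6*t + 9) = (t - 3)*(t + 1)*(t - 3)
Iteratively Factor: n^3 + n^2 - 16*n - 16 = (n + 4)*(n^2 - 3*n - 4) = (n + 1)*(n + 4)*(n - 4)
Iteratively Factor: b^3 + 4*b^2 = (b)*(b^2 + 4*b) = b*(b + 4)*(b)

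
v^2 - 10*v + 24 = (v - 6)*(v - 4)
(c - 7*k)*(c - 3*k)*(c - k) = c^3 - 11*c^2*k + 31*c*k^2 - 21*k^3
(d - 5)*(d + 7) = d^2 + 2*d - 35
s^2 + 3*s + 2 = (s + 1)*(s + 2)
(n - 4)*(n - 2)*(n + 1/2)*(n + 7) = n^4 + 3*n^3/2 - 67*n^2/2 + 39*n + 28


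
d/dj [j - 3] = 1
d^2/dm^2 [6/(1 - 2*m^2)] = 24*(-6*m^2 - 1)/(2*m^2 - 1)^3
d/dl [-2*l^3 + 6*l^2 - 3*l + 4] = -6*l^2 + 12*l - 3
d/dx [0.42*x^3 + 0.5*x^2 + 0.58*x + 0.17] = 1.26*x^2 + 1.0*x + 0.58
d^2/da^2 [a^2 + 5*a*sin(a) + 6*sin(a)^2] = -5*a*sin(a) - 24*sin(a)^2 + 10*cos(a) + 14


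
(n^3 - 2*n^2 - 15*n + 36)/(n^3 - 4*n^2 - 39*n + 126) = (n^2 + n - 12)/(n^2 - n - 42)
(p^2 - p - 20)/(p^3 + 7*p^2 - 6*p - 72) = (p - 5)/(p^2 + 3*p - 18)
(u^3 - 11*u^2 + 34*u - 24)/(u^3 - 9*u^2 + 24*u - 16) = (u - 6)/(u - 4)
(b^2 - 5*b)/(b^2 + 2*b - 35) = b/(b + 7)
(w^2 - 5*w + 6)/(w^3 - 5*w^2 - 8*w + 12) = (w^2 - 5*w + 6)/(w^3 - 5*w^2 - 8*w + 12)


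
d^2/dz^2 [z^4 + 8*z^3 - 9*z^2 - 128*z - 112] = 12*z^2 + 48*z - 18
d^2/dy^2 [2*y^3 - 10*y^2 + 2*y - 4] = 12*y - 20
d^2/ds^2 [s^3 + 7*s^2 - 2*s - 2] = 6*s + 14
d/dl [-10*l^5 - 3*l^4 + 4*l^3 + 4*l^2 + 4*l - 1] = -50*l^4 - 12*l^3 + 12*l^2 + 8*l + 4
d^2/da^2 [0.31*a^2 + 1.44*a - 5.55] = 0.620000000000000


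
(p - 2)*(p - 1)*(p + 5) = p^3 + 2*p^2 - 13*p + 10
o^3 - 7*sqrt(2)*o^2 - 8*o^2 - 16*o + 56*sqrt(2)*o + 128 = (o - 8)*(o - 8*sqrt(2))*(o + sqrt(2))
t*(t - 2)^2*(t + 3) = t^4 - t^3 - 8*t^2 + 12*t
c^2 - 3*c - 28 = (c - 7)*(c + 4)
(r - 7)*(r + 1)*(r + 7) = r^3 + r^2 - 49*r - 49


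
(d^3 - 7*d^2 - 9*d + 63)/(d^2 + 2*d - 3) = (d^2 - 10*d + 21)/(d - 1)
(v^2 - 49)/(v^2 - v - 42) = (v + 7)/(v + 6)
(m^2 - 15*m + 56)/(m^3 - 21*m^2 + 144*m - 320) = (m - 7)/(m^2 - 13*m + 40)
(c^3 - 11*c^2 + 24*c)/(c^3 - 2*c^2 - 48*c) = (c - 3)/(c + 6)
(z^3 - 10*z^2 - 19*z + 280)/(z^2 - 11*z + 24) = (z^2 - 2*z - 35)/(z - 3)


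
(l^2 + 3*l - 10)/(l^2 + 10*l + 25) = (l - 2)/(l + 5)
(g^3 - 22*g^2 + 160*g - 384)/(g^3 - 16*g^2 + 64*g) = (g - 6)/g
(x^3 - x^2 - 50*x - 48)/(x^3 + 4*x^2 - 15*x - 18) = (x - 8)/(x - 3)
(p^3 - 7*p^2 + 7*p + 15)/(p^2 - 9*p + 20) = (p^2 - 2*p - 3)/(p - 4)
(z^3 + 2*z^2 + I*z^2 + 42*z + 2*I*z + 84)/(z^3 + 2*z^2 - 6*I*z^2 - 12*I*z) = (z + 7*I)/z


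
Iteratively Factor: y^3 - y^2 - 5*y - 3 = (y - 3)*(y^2 + 2*y + 1) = (y - 3)*(y + 1)*(y + 1)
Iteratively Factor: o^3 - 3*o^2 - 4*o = (o + 1)*(o^2 - 4*o) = o*(o + 1)*(o - 4)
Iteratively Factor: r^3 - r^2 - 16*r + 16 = (r - 4)*(r^2 + 3*r - 4) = (r - 4)*(r + 4)*(r - 1)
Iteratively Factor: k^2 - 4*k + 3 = (k - 3)*(k - 1)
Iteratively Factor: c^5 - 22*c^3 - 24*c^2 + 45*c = (c + 3)*(c^4 - 3*c^3 - 13*c^2 + 15*c) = c*(c + 3)*(c^3 - 3*c^2 - 13*c + 15) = c*(c - 5)*(c + 3)*(c^2 + 2*c - 3) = c*(c - 5)*(c - 1)*(c + 3)*(c + 3)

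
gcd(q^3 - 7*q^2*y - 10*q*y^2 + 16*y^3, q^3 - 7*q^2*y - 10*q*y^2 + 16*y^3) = q^3 - 7*q^2*y - 10*q*y^2 + 16*y^3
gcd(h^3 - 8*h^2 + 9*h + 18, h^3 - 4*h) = 1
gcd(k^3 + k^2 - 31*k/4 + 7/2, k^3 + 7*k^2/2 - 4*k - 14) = k^2 + 3*k/2 - 7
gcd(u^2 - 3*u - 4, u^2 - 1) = u + 1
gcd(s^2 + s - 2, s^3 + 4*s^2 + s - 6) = s^2 + s - 2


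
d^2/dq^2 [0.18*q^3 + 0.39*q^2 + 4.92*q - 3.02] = 1.08*q + 0.78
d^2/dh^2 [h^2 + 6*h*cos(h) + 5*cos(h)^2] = -6*h*cos(h) + 20*sin(h)^2 - 12*sin(h) - 8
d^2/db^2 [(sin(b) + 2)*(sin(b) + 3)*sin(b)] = -9*sin(b)^3 - 20*sin(b)^2 + 10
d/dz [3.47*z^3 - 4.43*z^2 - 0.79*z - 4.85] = 10.41*z^2 - 8.86*z - 0.79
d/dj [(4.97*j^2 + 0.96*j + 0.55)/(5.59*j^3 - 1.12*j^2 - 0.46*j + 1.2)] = (-27.7823*j^4 - 10.7328*j^3 - 10.4345*j^2 + 13.16*j + 1.405)/(31.2481*j^6 - 12.5216*j^5 - 3.8884*j^4 + 14.4464*j^3 - 2.4764*j^2 - 1.104*j + 1.44)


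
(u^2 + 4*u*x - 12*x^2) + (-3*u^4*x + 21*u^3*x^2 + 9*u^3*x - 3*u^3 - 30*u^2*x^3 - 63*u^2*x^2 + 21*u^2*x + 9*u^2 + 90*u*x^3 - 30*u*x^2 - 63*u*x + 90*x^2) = -3*u^4*x + 21*u^3*x^2 + 9*u^3*x - 3*u^3 - 30*u^2*x^3 - 63*u^2*x^2 + 21*u^2*x + 10*u^2 + 90*u*x^3 - 30*u*x^2 - 59*u*x + 78*x^2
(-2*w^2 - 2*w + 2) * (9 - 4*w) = 8*w^3 - 10*w^2 - 26*w + 18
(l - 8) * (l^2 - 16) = l^3 - 8*l^2 - 16*l + 128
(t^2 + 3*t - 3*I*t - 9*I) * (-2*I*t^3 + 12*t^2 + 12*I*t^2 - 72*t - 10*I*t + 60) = -2*I*t^5 + 6*t^4 + 6*I*t^4 - 18*t^3 - 10*I*t^3 - 78*t^2 + 78*I*t^2 + 90*t + 468*I*t - 540*I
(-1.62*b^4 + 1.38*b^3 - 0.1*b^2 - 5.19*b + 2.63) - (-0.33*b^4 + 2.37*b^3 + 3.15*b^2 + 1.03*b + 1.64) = -1.29*b^4 - 0.99*b^3 - 3.25*b^2 - 6.22*b + 0.99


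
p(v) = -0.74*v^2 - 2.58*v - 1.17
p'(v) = -1.48*v - 2.58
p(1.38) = -6.14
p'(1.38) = -4.62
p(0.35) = -2.16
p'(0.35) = -3.10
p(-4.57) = -4.83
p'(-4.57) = 4.18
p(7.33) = -59.84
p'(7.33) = -13.43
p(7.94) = -68.31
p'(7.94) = -14.33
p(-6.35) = -14.63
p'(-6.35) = 6.82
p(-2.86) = 0.16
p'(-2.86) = 1.65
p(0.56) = -2.85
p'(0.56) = -3.41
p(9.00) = -84.33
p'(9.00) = -15.90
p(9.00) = -84.33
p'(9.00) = -15.90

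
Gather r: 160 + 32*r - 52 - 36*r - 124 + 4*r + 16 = 0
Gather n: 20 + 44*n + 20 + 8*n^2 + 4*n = 8*n^2 + 48*n + 40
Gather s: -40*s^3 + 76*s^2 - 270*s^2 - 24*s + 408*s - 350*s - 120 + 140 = -40*s^3 - 194*s^2 + 34*s + 20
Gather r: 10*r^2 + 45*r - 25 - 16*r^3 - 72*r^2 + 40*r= -16*r^3 - 62*r^2 + 85*r - 25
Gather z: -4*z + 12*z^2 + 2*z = 12*z^2 - 2*z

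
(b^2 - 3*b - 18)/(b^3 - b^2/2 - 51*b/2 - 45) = 2/(2*b + 5)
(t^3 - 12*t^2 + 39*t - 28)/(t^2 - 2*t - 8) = (t^2 - 8*t + 7)/(t + 2)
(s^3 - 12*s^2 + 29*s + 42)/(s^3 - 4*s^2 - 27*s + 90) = (s^2 - 6*s - 7)/(s^2 + 2*s - 15)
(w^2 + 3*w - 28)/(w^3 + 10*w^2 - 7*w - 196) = 1/(w + 7)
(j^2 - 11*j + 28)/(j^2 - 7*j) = (j - 4)/j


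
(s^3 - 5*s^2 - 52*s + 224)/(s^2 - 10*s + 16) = (s^2 + 3*s - 28)/(s - 2)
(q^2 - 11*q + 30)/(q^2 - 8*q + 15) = (q - 6)/(q - 3)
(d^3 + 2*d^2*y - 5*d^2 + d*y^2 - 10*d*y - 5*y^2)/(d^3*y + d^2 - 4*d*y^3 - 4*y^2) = (d^3 + 2*d^2*y - 5*d^2 + d*y^2 - 10*d*y - 5*y^2)/(d^3*y + d^2 - 4*d*y^3 - 4*y^2)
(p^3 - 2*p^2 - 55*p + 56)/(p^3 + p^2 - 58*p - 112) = (p - 1)/(p + 2)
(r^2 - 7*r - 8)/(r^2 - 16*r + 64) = (r + 1)/(r - 8)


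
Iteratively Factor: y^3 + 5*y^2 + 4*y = (y)*(y^2 + 5*y + 4) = y*(y + 4)*(y + 1)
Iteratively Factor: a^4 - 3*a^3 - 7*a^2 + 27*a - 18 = (a - 2)*(a^3 - a^2 - 9*a + 9) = (a - 3)*(a - 2)*(a^2 + 2*a - 3) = (a - 3)*(a - 2)*(a + 3)*(a - 1)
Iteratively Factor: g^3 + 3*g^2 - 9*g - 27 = (g + 3)*(g^2 - 9) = (g + 3)^2*(g - 3)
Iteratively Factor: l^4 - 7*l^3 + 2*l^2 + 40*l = (l - 4)*(l^3 - 3*l^2 - 10*l) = l*(l - 4)*(l^2 - 3*l - 10) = l*(l - 5)*(l - 4)*(l + 2)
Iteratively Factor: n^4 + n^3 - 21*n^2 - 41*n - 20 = (n + 4)*(n^3 - 3*n^2 - 9*n - 5) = (n - 5)*(n + 4)*(n^2 + 2*n + 1) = (n - 5)*(n + 1)*(n + 4)*(n + 1)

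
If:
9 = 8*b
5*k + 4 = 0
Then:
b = 9/8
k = -4/5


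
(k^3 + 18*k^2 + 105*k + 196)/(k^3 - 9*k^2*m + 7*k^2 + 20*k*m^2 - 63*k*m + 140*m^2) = (k^2 + 11*k + 28)/(k^2 - 9*k*m + 20*m^2)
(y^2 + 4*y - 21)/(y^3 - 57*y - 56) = (y - 3)/(y^2 - 7*y - 8)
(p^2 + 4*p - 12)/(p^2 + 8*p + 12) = (p - 2)/(p + 2)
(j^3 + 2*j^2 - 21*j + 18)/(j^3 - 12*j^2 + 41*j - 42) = (j^2 + 5*j - 6)/(j^2 - 9*j + 14)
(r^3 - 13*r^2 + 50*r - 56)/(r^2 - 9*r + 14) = r - 4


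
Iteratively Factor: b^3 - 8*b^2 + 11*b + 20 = (b - 5)*(b^2 - 3*b - 4) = (b - 5)*(b - 4)*(b + 1)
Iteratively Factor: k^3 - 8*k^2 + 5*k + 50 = (k - 5)*(k^2 - 3*k - 10) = (k - 5)^2*(k + 2)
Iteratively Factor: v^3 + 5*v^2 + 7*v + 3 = (v + 1)*(v^2 + 4*v + 3) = (v + 1)*(v + 3)*(v + 1)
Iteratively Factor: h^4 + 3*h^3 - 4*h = (h - 1)*(h^3 + 4*h^2 + 4*h) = (h - 1)*(h + 2)*(h^2 + 2*h) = h*(h - 1)*(h + 2)*(h + 2)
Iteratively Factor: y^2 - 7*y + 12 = (y - 3)*(y - 4)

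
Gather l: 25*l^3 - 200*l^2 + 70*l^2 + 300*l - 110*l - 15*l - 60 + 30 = 25*l^3 - 130*l^2 + 175*l - 30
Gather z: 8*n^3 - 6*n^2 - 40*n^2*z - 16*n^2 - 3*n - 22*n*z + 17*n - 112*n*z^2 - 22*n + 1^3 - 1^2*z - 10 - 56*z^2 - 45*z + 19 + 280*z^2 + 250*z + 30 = 8*n^3 - 22*n^2 - 8*n + z^2*(224 - 112*n) + z*(-40*n^2 - 22*n + 204) + 40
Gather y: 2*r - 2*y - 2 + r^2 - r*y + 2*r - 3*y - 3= r^2 + 4*r + y*(-r - 5) - 5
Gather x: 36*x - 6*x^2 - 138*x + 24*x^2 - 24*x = 18*x^2 - 126*x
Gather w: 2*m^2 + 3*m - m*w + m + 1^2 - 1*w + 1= 2*m^2 + 4*m + w*(-m - 1) + 2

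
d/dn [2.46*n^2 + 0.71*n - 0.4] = 4.92*n + 0.71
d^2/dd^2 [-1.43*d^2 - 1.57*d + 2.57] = -2.86000000000000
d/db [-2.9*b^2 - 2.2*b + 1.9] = -5.8*b - 2.2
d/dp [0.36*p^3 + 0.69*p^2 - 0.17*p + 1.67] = 1.08*p^2 + 1.38*p - 0.17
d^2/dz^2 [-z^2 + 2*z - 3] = -2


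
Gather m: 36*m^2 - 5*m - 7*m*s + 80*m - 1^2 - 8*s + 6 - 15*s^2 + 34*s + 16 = 36*m^2 + m*(75 - 7*s) - 15*s^2 + 26*s + 21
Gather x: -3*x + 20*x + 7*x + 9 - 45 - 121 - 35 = 24*x - 192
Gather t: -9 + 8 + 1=0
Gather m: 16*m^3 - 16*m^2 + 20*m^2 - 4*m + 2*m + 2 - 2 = 16*m^3 + 4*m^2 - 2*m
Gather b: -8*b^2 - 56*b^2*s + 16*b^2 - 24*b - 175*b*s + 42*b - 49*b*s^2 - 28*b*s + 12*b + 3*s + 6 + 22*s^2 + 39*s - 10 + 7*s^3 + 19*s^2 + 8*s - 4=b^2*(8 - 56*s) + b*(-49*s^2 - 203*s + 30) + 7*s^3 + 41*s^2 + 50*s - 8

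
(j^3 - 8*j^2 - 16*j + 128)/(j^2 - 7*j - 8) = (j^2 - 16)/(j + 1)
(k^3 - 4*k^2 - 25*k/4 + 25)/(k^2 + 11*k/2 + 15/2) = (k^2 - 13*k/2 + 10)/(k + 3)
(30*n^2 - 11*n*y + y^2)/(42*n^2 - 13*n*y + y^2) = (-5*n + y)/(-7*n + y)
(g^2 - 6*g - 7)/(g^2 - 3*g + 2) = (g^2 - 6*g - 7)/(g^2 - 3*g + 2)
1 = 1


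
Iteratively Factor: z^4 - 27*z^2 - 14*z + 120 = (z + 3)*(z^3 - 3*z^2 - 18*z + 40) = (z - 5)*(z + 3)*(z^2 + 2*z - 8) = (z - 5)*(z - 2)*(z + 3)*(z + 4)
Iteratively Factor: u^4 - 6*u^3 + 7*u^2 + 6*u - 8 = (u - 2)*(u^3 - 4*u^2 - u + 4) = (u - 4)*(u - 2)*(u^2 - 1) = (u - 4)*(u - 2)*(u - 1)*(u + 1)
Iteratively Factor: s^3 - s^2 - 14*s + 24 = (s + 4)*(s^2 - 5*s + 6) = (s - 2)*(s + 4)*(s - 3)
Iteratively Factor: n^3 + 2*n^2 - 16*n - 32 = (n - 4)*(n^2 + 6*n + 8) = (n - 4)*(n + 2)*(n + 4)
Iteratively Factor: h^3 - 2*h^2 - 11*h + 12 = (h - 1)*(h^2 - h - 12) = (h - 1)*(h + 3)*(h - 4)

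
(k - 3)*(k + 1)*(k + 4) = k^3 + 2*k^2 - 11*k - 12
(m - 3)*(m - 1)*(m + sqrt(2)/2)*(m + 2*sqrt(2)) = m^4 - 4*m^3 + 5*sqrt(2)*m^3/2 - 10*sqrt(2)*m^2 + 5*m^2 - 8*m + 15*sqrt(2)*m/2 + 6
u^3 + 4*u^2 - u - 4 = (u - 1)*(u + 1)*(u + 4)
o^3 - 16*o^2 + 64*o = o*(o - 8)^2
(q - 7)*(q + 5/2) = q^2 - 9*q/2 - 35/2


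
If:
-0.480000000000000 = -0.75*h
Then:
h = 0.64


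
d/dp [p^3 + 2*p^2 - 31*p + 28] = 3*p^2 + 4*p - 31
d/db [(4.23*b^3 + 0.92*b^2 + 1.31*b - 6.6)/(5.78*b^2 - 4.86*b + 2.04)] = (24.4494*b^4 - 41.1156*b^3 + 13.8446*b^2 + 80.0496*b - 29.4036)/(33.4084*b^4 - 56.1816*b^3 + 47.202*b^2 - 19.8288*b + 4.1616)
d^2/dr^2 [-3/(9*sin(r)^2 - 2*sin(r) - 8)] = 6*(-162*sin(r)^4 + 27*sin(r)^3 + 97*sin(r)^2 - 46*sin(r) + 76)/(-9*sin(r)^2 + 2*sin(r) + 8)^3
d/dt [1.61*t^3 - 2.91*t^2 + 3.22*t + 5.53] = 4.83*t^2 - 5.82*t + 3.22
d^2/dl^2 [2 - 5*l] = 0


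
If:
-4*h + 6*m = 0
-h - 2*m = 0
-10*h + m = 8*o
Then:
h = 0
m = 0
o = 0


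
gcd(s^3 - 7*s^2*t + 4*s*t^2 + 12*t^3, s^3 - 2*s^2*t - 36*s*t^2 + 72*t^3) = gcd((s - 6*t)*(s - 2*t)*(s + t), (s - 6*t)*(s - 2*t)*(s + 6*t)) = s^2 - 8*s*t + 12*t^2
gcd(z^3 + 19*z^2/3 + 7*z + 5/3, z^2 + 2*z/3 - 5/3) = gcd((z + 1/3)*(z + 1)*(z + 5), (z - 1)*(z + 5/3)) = 1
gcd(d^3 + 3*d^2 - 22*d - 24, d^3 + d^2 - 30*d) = d + 6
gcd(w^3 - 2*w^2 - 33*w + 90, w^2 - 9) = w - 3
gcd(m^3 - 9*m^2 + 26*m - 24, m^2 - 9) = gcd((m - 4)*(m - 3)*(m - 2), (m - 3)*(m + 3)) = m - 3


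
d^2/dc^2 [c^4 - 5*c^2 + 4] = 12*c^2 - 10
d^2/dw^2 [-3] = 0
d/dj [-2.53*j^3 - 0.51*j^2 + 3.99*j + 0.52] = -7.59*j^2 - 1.02*j + 3.99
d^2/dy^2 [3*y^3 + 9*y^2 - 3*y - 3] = 18*y + 18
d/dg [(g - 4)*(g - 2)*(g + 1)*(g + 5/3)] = 4*g^3 - 10*g^2 - 38*g/3 + 34/3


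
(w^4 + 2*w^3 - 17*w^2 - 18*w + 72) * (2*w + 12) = 2*w^5 + 16*w^4 - 10*w^3 - 240*w^2 - 72*w + 864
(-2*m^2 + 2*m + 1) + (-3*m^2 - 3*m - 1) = -5*m^2 - m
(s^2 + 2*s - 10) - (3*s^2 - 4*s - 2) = -2*s^2 + 6*s - 8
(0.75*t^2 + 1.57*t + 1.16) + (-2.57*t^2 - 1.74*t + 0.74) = -1.82*t^2 - 0.17*t + 1.9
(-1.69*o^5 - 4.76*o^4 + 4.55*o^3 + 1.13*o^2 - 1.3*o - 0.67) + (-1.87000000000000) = -1.69*o^5 - 4.76*o^4 + 4.55*o^3 + 1.13*o^2 - 1.3*o - 2.54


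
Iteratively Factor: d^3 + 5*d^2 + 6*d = (d + 2)*(d^2 + 3*d) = (d + 2)*(d + 3)*(d)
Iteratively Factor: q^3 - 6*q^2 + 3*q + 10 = (q - 5)*(q^2 - q - 2) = (q - 5)*(q + 1)*(q - 2)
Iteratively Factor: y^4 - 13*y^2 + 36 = (y - 3)*(y^3 + 3*y^2 - 4*y - 12) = (y - 3)*(y - 2)*(y^2 + 5*y + 6) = (y - 3)*(y - 2)*(y + 2)*(y + 3)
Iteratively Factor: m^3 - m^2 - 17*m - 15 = (m + 1)*(m^2 - 2*m - 15) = (m + 1)*(m + 3)*(m - 5)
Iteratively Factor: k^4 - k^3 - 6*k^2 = (k + 2)*(k^3 - 3*k^2) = (k - 3)*(k + 2)*(k^2) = k*(k - 3)*(k + 2)*(k)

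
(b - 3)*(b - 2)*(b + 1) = b^3 - 4*b^2 + b + 6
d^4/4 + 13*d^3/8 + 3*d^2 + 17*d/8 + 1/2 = (d/2 + 1/2)^2*(d + 1/2)*(d + 4)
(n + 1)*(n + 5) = n^2 + 6*n + 5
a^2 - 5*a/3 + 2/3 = (a - 1)*(a - 2/3)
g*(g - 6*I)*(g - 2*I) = g^3 - 8*I*g^2 - 12*g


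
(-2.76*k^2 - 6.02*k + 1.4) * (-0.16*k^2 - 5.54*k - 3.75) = 0.4416*k^4 + 16.2536*k^3 + 43.4768*k^2 + 14.819*k - 5.25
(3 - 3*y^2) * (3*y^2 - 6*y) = -9*y^4 + 18*y^3 + 9*y^2 - 18*y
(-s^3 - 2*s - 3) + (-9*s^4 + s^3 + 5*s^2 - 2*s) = -9*s^4 + 5*s^2 - 4*s - 3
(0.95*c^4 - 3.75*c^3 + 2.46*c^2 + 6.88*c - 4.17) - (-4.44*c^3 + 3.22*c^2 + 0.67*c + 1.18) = 0.95*c^4 + 0.69*c^3 - 0.76*c^2 + 6.21*c - 5.35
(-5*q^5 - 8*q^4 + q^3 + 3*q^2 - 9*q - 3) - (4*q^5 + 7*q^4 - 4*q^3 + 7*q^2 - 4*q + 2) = -9*q^5 - 15*q^4 + 5*q^3 - 4*q^2 - 5*q - 5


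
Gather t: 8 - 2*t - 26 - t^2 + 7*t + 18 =-t^2 + 5*t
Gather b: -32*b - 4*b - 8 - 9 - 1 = -36*b - 18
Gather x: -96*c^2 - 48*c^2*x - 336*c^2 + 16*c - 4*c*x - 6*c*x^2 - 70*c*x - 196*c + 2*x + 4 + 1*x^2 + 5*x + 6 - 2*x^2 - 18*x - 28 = -432*c^2 - 180*c + x^2*(-6*c - 1) + x*(-48*c^2 - 74*c - 11) - 18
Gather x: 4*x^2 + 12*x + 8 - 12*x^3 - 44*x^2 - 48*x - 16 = -12*x^3 - 40*x^2 - 36*x - 8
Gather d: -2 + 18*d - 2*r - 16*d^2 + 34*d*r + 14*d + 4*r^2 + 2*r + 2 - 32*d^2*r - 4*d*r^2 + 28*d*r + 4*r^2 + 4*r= d^2*(-32*r - 16) + d*(-4*r^2 + 62*r + 32) + 8*r^2 + 4*r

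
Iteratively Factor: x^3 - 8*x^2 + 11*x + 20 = (x - 5)*(x^2 - 3*x - 4) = (x - 5)*(x + 1)*(x - 4)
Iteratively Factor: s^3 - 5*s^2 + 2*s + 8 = (s - 2)*(s^2 - 3*s - 4) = (s - 4)*(s - 2)*(s + 1)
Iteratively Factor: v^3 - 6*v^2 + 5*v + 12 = (v - 3)*(v^2 - 3*v - 4) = (v - 3)*(v + 1)*(v - 4)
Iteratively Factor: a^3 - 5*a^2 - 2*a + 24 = (a - 3)*(a^2 - 2*a - 8) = (a - 4)*(a - 3)*(a + 2)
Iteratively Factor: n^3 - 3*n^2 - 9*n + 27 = (n - 3)*(n^2 - 9) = (n - 3)*(n + 3)*(n - 3)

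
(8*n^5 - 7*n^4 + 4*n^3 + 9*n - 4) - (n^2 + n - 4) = 8*n^5 - 7*n^4 + 4*n^3 - n^2 + 8*n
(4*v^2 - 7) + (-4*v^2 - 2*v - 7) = -2*v - 14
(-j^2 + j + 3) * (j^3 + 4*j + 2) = -j^5 + j^4 - j^3 + 2*j^2 + 14*j + 6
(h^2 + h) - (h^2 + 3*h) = -2*h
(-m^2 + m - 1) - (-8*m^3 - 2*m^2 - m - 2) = 8*m^3 + m^2 + 2*m + 1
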